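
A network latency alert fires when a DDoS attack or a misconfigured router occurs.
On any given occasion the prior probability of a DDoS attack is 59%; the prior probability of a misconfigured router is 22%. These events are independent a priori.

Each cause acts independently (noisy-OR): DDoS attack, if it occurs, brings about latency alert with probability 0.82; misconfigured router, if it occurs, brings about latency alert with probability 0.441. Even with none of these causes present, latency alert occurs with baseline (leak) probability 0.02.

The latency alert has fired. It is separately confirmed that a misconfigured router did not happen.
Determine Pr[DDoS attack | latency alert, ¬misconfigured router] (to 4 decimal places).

Pr[DDoS attack | latency alert, ¬misconfigured router] ≈ 0.9834

Under noisy-OR, P(latency alert | causes) = 1 − (1−0.02)·∏(1−qᵢ) over the active causes.
For the numerator, keep only DDoS attack=true terms: 0.8236*0.59 = 0.485924
Normalizer over all consistent configurations: 0.02*0.41 + 0.8236*0.59 = 0.494124
Posterior = 0.485924 / 0.494124 ≈ 0.9834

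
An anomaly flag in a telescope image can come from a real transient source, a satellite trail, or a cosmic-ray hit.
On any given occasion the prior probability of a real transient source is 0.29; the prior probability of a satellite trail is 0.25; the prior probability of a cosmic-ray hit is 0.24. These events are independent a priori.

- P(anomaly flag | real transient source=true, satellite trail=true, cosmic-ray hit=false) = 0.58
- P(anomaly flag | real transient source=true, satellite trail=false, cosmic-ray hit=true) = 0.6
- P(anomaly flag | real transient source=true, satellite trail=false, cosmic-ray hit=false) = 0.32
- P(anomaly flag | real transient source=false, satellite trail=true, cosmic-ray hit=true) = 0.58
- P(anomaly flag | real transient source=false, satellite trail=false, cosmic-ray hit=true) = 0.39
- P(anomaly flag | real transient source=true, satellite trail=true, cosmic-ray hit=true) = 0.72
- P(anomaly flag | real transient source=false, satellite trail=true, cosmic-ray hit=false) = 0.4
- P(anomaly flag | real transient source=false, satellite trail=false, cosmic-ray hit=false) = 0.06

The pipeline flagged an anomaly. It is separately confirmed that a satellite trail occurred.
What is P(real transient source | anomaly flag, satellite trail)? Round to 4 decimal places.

P(real transient source | anomaly flag, satellite trail) ≈ 0.3612

Numerator (weight on configurations with real transient source): 0.127832 + 0.050112 = 0.177944
Denominator P(anomaly flag | satellite trail): 0.4*0.71*0.76 + 0.58*0.71*0.24 + 0.58*0.29*0.76 + 0.72*0.29*0.24 = 0.492616
P(real transient source | anomaly flag, satellite trail) = 0.177944/0.492616 ≈ 0.3612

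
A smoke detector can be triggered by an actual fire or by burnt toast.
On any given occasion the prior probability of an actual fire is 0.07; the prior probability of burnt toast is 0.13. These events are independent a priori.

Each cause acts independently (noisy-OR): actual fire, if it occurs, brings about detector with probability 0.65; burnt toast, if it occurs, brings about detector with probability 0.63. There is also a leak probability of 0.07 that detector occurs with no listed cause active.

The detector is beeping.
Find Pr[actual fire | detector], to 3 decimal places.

Under noisy-OR, P(detector | causes) = 1 − (1−0.07)·∏(1−qᵢ) over the active causes.
Numerator (weight on configurations with actual fire): 0.041077 + 0.008004 = 0.049081
Normalizer over all consistent configurations: 0.07*0.93*0.87 + 0.6559*0.93*0.13 + 0.6745*0.07*0.87 + 0.879565*0.07*0.13 = 0.185016
Posterior = 0.049081 / 0.185016 ≈ 0.265

Pr[actual fire | detector] ≈ 0.265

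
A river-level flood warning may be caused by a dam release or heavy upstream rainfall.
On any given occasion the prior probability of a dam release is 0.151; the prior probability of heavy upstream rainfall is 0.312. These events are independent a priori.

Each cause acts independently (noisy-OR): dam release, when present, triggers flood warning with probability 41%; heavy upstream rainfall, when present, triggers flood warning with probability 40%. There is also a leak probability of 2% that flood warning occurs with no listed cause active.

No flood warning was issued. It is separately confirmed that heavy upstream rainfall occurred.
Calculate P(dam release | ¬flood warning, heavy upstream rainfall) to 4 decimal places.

P(dam release | ¬flood warning, heavy upstream rainfall) ≈ 0.0950

Under noisy-OR, P(flood warning | causes) = 1 − (1−0.02)·∏(1−qᵢ) over the active causes.
Weight on dam release=true, given the evidence: 0.34692·0.151 = 0.052385
Normalizer over all consistent configurations: 0.588·0.849 + 0.34692·0.151 = 0.551597
Posterior = 0.052385 / 0.551597 ≈ 0.0950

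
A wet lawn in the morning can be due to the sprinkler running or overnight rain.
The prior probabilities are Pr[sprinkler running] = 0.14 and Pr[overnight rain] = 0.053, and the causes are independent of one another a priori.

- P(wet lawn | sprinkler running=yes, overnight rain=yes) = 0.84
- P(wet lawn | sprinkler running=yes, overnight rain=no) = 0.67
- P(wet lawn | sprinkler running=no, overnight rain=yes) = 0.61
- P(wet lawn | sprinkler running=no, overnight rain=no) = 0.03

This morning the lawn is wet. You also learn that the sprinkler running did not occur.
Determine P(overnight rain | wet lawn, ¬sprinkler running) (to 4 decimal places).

P(overnight rain | wet lawn, ¬sprinkler running) ≈ 0.5323

By total probability over both values of overnight rain:
  P(wet lawn | ¬sprinkler running) = 0.03×0.947 + 0.61×0.053
        = 0.028410 + 0.032330 = 0.060740
Configurations with overnight rain contribute 0.032330, so
  P(overnight rain | wet lawn, ¬sprinkler running) = 0.032330 / 0.060740 ≈ 0.5323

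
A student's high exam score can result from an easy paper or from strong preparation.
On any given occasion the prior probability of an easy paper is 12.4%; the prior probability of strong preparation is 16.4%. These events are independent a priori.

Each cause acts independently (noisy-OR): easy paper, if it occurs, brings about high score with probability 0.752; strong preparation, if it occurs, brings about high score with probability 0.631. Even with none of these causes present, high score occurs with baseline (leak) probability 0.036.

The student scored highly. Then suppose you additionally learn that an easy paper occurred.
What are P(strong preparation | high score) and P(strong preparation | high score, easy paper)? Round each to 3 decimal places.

P(strong preparation | high score) ≈ 0.514; P(strong preparation | high score, easy paper) ≈ 0.190

Under noisy-OR, P(high score | causes) = 1 − (1−0.036)·∏(1−qᵢ) over the active causes.
Numerator (weight on configurations with strong preparation): 0.092560 + 0.018542 = 0.111102
The normalizing constant is 0.036×0.876×0.836 + 0.644284×0.876×0.164 + 0.760928×0.124×0.836 + 0.911782×0.124×0.164 = 0.216347
Posterior = 0.111102 / 0.216347 ≈ 0.514

With the extra evidence:
Numerator (weight on configurations with strong preparation): 0.911782*0.164 = 0.149532
Normalizer over all consistent configurations: 0.760928*0.836 + 0.911782*0.164 = 0.785668
Posterior = 0.149532 / 0.785668 ≈ 0.190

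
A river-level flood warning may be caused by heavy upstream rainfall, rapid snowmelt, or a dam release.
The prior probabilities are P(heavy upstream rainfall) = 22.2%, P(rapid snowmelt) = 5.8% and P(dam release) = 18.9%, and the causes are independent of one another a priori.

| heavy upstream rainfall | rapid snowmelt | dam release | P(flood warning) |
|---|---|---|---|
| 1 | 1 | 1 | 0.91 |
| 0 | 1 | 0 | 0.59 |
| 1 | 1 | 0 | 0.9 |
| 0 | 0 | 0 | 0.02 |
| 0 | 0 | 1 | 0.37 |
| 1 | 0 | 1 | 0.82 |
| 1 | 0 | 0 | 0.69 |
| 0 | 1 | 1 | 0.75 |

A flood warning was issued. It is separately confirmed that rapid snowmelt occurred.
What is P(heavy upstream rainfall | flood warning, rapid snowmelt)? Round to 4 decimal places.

By total probability over the 4 (heavy upstream rainfall, dam release) configurations:
  P(flood warning | rapid snowmelt) = 0.59×0.778×0.811 + 0.75×0.778×0.189 + 0.9×0.222×0.811 + 0.91×0.222×0.189
        = 0.372265 + 0.110282 + 0.162038 + 0.038182 = 0.682767
Keeping only the heavy upstream rainfall-present terms gives 0.200220, so
  P(heavy upstream rainfall | flood warning, rapid snowmelt) = 0.200220 / 0.682767 ≈ 0.2932

P(heavy upstream rainfall | flood warning, rapid snowmelt) ≈ 0.2932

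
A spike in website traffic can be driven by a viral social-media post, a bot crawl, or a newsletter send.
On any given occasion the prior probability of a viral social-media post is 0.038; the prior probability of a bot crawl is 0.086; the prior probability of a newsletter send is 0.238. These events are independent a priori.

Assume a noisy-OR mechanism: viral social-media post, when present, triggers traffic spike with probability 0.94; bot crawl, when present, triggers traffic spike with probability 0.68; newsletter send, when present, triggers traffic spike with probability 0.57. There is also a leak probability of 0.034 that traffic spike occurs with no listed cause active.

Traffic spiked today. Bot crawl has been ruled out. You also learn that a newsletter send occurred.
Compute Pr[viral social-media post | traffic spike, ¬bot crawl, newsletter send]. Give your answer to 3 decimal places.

Under noisy-OR, P(traffic spike | causes) = 1 − (1−0.034)·∏(1−qᵢ) over the active causes.
P(traffic spike | ¬bot crawl, newsletter send) = 0.58462×0.962 + 0.975077×0.038 = 0.562404 + 0.037053 = 0.599457
The viral social-media post-present share is 0.975077×0.038 = 0.037053.
So P(viral social-media post | traffic spike, ¬bot crawl, newsletter send) = 0.037053/0.599457 ≈ 0.062.

Pr[viral social-media post | traffic spike, ¬bot crawl, newsletter send] ≈ 0.062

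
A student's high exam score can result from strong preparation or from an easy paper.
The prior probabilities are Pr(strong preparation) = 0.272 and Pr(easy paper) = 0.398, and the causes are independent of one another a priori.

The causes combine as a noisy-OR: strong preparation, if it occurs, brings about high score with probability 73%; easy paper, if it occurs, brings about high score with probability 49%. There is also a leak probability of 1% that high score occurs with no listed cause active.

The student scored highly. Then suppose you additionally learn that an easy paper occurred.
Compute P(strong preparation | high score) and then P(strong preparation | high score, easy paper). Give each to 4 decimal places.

P(strong preparation | high score) ≈ 0.5908; P(strong preparation | high score, easy paper) ≈ 0.3946

Under noisy-OR, P(high score | causes) = 1 − (1−0.01)·∏(1−qᵢ) over the active causes.
Numerator (weight on configurations with strong preparation): 0.119975 + 0.093498 = 0.213473
Denominator P(high score): 0.01×0.728×0.602 + 0.4951×0.728×0.398 + 0.7327×0.272×0.602 + 0.863677×0.272×0.398 = 0.361308
Posterior = 0.213473 / 0.361308 ≈ 0.5908

Now also conditioning on easy paper=true:
By total probability over both values of strong preparation:
  P(high score | easy paper) = 0.4951×0.728 + 0.863677×0.272
        = 0.360433 + 0.234920 = 0.595353
Keeping only the strong preparation-present terms gives 0.234920, so
  P(strong preparation | high score, easy paper) = 0.234920 / 0.595353 ≈ 0.3946
This is intercausal reasoning (explaining away): once easy paper accounts for the high score, strong preparation becomes less likely.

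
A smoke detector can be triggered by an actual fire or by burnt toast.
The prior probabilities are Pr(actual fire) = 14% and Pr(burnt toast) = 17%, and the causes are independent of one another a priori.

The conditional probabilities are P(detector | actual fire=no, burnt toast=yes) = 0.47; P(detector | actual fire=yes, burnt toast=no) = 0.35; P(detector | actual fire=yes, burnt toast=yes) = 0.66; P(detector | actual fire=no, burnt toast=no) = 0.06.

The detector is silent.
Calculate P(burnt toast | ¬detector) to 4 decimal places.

P(burnt toast | ¬detector) ≈ 0.1028

P(¬detector) = 0.94×0.86×0.83 + 0.53×0.86×0.17 + 0.65×0.14×0.83 + 0.34×0.14×0.17 = 0.670972 + 0.077486 + 0.075530 + 0.008092 = 0.832080
Of this, 0.085578 comes from 0.077486 + 0.008092 (the burnt toast=true cases).
P(burnt toast | ¬detector) = 0.085578 / 0.832080 ≈ 0.1028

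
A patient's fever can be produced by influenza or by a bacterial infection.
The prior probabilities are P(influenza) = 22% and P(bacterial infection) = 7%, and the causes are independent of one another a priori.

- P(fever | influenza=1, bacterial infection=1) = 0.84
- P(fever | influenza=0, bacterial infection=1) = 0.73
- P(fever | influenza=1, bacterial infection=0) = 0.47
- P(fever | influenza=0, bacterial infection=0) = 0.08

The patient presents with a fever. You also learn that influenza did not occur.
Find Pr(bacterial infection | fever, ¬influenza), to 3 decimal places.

P(fever | ¬influenza) = 0.08·0.93 + 0.73·0.07 = 0.074400 + 0.051100 = 0.125500
The bacterial infection-present share is 0.73·0.07 = 0.051100.
Hence the posterior is 0.051100/0.125500 ≈ 0.407.

Pr(bacterial infection | fever, ¬influenza) ≈ 0.407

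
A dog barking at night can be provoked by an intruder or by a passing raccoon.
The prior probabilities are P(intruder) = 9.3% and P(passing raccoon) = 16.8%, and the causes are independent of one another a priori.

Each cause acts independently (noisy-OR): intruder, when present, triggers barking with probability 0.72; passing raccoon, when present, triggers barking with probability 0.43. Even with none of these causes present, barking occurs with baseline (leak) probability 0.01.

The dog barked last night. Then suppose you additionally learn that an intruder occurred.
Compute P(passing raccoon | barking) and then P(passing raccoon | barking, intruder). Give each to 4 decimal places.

P(passing raccoon | barking) ≈ 0.5562; P(passing raccoon | barking, intruder) ≈ 0.1904

Under noisy-OR, P(barking | causes) = 1 − (1−0.01)·∏(1−qᵢ) over the active causes.
P(barking) = 0.01·0.907·0.832 + 0.4357·0.907·0.168 + 0.7228·0.093·0.832 + 0.841996·0.093·0.168 = 0.007546 + 0.066390 + 0.055927 + 0.013155 = 0.143018
The passing raccoon-present share is 0.066390 + 0.013155 = 0.079545.
Hence the posterior is 0.079545/0.143018 ≈ 0.5562.

Now also conditioning on intruder=true:
Sum P(barking|·) weighted by the priors over both values of passing raccoon:
  P(barking | intruder) = 0.7228×0.832 + 0.841996×0.168
        = 0.601370 + 0.141455 = 0.742825
Keeping only the passing raccoon-present terms gives 0.141455, so
  P(passing raccoon | barking, intruder) = 0.141455 / 0.742825 ≈ 0.1904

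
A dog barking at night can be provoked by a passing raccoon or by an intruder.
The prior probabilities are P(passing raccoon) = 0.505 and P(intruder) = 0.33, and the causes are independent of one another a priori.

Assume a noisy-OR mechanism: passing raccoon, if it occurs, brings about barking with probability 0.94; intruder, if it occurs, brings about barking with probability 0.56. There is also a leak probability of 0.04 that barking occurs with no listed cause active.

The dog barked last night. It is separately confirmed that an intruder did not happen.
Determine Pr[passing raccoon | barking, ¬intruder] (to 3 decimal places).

Under noisy-OR, P(barking | causes) = 1 − (1−0.04)·∏(1−qᵢ) over the active causes.
P(barking | ¬intruder) = 0.04·0.495 + 0.9424·0.505 = 0.019800 + 0.475912 = 0.495712
Restricting to configurations with passing raccoon present: 0.9424·0.505 = 0.475912.
So P(passing raccoon | barking, ¬intruder) = 0.475912/0.495712 ≈ 0.960.

Pr[passing raccoon | barking, ¬intruder] ≈ 0.960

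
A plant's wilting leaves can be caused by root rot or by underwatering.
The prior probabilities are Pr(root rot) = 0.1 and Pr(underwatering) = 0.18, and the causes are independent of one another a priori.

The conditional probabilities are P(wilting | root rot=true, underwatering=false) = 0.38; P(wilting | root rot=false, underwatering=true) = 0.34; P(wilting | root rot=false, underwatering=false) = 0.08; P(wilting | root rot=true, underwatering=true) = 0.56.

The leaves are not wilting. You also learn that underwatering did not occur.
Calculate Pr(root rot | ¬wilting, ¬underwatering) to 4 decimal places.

Pr(root rot | ¬wilting, ¬underwatering) ≈ 0.0697

P(¬wilting | ¬underwatering) = 0.92*0.9 + 0.62*0.1 = 0.828000 + 0.062000 = 0.890000
Restricting to configurations with root rot present: 0.62*0.1 = 0.062000.
P(root rot | ¬wilting, ¬underwatering) = 0.062000 / 0.890000 ≈ 0.0697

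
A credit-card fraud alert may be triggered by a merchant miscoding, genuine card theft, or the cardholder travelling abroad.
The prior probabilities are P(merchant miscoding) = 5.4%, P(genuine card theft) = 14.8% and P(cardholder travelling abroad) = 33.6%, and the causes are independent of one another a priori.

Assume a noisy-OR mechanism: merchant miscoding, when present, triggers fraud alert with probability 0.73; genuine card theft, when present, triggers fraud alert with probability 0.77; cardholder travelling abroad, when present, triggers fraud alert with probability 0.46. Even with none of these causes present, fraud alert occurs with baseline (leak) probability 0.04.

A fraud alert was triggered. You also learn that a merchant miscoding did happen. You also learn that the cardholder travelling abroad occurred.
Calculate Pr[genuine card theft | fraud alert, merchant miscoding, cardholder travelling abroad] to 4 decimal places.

Under noisy-OR, P(fraud alert | causes) = 1 − (1−0.04)·∏(1−qᵢ) over the active causes.
Enumerate both values of genuine card theft and weight by the priors:
  P(fraud alert | merchant miscoding, cardholder travelling abroad) = 0.860032·0.852 + 0.967807·0.148
        = 0.732747 + 0.143235 = 0.875982
Keeping only the genuine card theft-present terms gives 0.143235, so
  P(genuine card theft | fraud alert, merchant miscoding, cardholder travelling abroad) = 0.143235 / 0.875982 ≈ 0.1635

Pr[genuine card theft | fraud alert, merchant miscoding, cardholder travelling abroad] ≈ 0.1635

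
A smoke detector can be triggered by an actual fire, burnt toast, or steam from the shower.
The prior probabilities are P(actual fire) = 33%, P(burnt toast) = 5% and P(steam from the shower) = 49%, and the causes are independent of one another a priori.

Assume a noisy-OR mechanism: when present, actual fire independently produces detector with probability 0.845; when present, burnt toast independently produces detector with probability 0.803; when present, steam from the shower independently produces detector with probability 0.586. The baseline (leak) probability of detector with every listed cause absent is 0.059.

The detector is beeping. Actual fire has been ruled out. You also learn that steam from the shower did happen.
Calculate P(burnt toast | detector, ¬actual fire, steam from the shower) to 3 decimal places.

P(burnt toast | detector, ¬actual fire, steam from the shower) ≈ 0.074

Under noisy-OR, P(detector | causes) = 1 − (1−0.059)·∏(1−qᵢ) over the active causes.
Weight on burnt toast=true, given the evidence: 0.923254×0.05 = 0.046163
Denominator P(detector | ¬actual fire, steam from the shower): 0.610426×0.95 + 0.923254×0.05 = 0.626068
P(burnt toast | detector, ¬actual fire, steam from the shower) = 0.046163/0.626068 ≈ 0.074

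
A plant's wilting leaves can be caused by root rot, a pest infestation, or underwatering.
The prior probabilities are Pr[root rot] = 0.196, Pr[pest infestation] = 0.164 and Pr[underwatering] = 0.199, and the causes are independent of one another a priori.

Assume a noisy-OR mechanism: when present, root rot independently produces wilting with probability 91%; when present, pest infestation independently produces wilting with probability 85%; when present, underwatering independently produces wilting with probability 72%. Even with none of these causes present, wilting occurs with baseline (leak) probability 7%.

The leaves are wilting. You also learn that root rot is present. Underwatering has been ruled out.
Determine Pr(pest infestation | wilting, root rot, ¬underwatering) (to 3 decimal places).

Pr(pest infestation | wilting, root rot, ¬underwatering) ≈ 0.175

Under noisy-OR, P(wilting | causes) = 1 − (1−0.07)·∏(1−qᵢ) over the active causes.
By total probability over both values of pest infestation:
  P(wilting | root rot, ¬underwatering) = 0.9163*0.836 + 0.987445*0.164
        = 0.766027 + 0.161941 = 0.927968
Configurations with pest infestation contribute 0.161941, so
  P(pest infestation | wilting, root rot, ¬underwatering) = 0.161941 / 0.927968 ≈ 0.175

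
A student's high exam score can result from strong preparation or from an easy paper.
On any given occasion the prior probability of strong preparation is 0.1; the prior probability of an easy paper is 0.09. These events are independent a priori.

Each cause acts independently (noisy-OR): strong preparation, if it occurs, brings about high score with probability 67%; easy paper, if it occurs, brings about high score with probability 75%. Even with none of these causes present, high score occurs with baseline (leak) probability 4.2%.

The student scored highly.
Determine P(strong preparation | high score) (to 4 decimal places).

P(strong preparation | high score) ≈ 0.4235

Under noisy-OR, P(high score | causes) = 1 − (1−0.042)·∏(1−qᵢ) over the active causes.
Sum P(high score|·) weighted by the priors over the 4 (strong preparation, easy paper) configurations:
  P(high score) = 0.042×0.9×0.91 + 0.7605×0.9×0.09 + 0.68386×0.1×0.91 + 0.920965×0.1×0.09
        = 0.034398 + 0.061600 + 0.062231 + 0.008289 = 0.166518
Configurations with strong preparation contribute 0.070520, so
  P(strong preparation | high score) = 0.070520 / 0.166518 ≈ 0.4235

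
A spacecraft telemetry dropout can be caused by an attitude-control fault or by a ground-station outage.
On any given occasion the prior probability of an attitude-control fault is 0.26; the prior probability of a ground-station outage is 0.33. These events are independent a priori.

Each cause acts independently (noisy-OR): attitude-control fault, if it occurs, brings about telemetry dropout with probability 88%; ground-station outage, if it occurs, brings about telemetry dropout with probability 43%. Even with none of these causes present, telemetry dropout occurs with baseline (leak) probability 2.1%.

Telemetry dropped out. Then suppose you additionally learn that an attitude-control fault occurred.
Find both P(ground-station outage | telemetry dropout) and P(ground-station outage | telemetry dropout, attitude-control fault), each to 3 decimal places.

P(ground-station outage | telemetry dropout) ≈ 0.534; P(ground-station outage | telemetry dropout, attitude-control fault) ≈ 0.342

Under noisy-OR, P(telemetry dropout | causes) = 1 − (1−0.021)·∏(1−qᵢ) over the active causes.
For the numerator, keep only ground-station outage=true terms: 0.107929 + 0.080054 = 0.187983
The normalizing constant is 0.021·0.74·0.67 + 0.44197·0.74·0.33 + 0.88252·0.26·0.67 + 0.933036·0.26·0.33 = 0.352130
P(ground-station outage | telemetry dropout) = 0.187983/0.352130 ≈ 0.534

Now also conditioning on attitude-control fault=true:
By total probability over both values of ground-station outage:
  P(telemetry dropout | attitude-control fault) = 0.88252×0.67 + 0.933036×0.33
        = 0.591288 + 0.307902 = 0.899190
The terms with ground-station outage present sum to 0.307902, so
  P(ground-station outage | telemetry dropout, attitude-control fault) = 0.307902 / 0.899190 ≈ 0.342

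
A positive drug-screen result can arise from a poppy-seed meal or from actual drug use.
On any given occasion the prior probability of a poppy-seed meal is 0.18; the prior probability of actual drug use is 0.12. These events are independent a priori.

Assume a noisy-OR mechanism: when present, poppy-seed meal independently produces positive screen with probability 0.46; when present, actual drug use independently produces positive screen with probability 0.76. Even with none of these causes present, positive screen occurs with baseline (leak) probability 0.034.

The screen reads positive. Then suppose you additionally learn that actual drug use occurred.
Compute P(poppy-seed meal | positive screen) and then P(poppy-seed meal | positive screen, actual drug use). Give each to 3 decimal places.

P(poppy-seed meal | positive screen) ≈ 0.486; P(poppy-seed meal | positive screen, actual drug use) ≈ 0.200

Under noisy-OR, P(positive screen | causes) = 1 − (1−0.034)·∏(1−qᵢ) over the active causes.
P(positive screen) = 0.034×0.82×0.88 + 0.76816×0.82×0.12 + 0.47836×0.18×0.88 + 0.874806×0.18×0.12 = 0.024534 + 0.075587 + 0.075772 + 0.018896 = 0.194789
Restricting to configurations with poppy-seed meal present: 0.075772 + 0.018896 = 0.094668.
So P(poppy-seed meal | positive screen) = 0.094668/0.194789 ≈ 0.486.

With the extra evidence:
For the numerator, keep only poppy-seed meal=true terms: 0.874806×0.18 = 0.157465
Normalizer over all consistent configurations: 0.76816×0.82 + 0.874806×0.18 = 0.787356
P(poppy-seed meal | positive screen, actual drug use) = 0.157465/0.787356 ≈ 0.200
Conditioning on actual drug use lowers the posterior on poppy-seed meal: the classic explaining-away effect in a common-effect structure.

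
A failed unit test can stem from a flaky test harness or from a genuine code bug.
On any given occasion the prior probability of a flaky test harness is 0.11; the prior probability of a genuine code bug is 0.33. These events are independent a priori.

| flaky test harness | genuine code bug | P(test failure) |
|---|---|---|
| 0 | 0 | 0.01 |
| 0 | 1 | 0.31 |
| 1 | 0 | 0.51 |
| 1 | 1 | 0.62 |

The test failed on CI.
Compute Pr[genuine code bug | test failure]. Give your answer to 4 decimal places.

Pr[genuine code bug | test failure] ≈ 0.7228

P(test failure) = 0.01·0.89·0.67 + 0.31·0.89·0.33 + 0.51·0.11·0.67 + 0.62·0.11·0.33 = 0.005963 + 0.091047 + 0.037587 + 0.022506 = 0.157103
Restricting to configurations with genuine code bug present: 0.091047 + 0.022506 = 0.113553.
Hence the posterior is 0.113553/0.157103 ≈ 0.7228.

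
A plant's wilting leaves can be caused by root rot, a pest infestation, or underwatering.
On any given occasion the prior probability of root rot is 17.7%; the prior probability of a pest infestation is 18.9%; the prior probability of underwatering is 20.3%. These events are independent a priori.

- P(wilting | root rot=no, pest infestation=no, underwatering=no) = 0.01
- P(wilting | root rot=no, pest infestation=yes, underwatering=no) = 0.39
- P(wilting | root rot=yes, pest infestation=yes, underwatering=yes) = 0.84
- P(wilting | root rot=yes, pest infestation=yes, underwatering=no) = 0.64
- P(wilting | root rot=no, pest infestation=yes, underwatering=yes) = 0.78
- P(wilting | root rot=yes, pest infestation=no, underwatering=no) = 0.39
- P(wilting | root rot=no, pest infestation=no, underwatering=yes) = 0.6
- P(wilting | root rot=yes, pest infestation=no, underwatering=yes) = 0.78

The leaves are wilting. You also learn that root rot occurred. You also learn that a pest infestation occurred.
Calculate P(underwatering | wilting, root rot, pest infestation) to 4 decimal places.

P(wilting | root rot, pest infestation) = 0.64·0.797 + 0.84·0.203 = 0.510080 + 0.170520 = 0.680600
Of this, 0.170520 comes from 0.84·0.203 (the underwatering=true cases).
So P(underwatering | wilting, root rot, pest infestation) = 0.170520/0.680600 ≈ 0.2505.

P(underwatering | wilting, root rot, pest infestation) ≈ 0.2505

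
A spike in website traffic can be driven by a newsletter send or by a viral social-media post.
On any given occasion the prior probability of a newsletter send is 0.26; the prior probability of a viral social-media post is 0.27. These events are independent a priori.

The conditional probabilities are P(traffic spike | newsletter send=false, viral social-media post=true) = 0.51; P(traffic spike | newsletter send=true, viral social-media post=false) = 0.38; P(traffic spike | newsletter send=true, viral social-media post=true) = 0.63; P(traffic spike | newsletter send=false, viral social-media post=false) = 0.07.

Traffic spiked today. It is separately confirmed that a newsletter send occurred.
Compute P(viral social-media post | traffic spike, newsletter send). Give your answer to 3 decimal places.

P(viral social-media post | traffic spike, newsletter send) ≈ 0.380

For the numerator, keep only viral social-media post=true terms: 0.63×0.27 = 0.170100
The normalizing constant is 0.38×0.73 + 0.63×0.27 = 0.447500
Posterior = 0.170100 / 0.447500 ≈ 0.380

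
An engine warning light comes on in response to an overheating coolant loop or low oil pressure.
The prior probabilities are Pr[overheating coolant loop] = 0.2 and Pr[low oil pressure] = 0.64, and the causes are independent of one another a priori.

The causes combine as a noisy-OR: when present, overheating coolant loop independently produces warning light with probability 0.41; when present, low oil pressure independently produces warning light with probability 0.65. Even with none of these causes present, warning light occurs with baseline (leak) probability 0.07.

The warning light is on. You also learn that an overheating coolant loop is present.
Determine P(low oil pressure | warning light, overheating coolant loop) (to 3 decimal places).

P(low oil pressure | warning light, overheating coolant loop) ≈ 0.761

Under noisy-OR, P(warning light | causes) = 1 − (1−0.07)·∏(1−qᵢ) over the active causes.
By total probability over both values of low oil pressure:
  P(warning light | overheating coolant loop) = 0.4513·0.36 + 0.807955·0.64
        = 0.162468 + 0.517091 = 0.679559
Keeping only the low oil pressure-present terms gives 0.517091, so
  P(low oil pressure | warning light, overheating coolant loop) = 0.517091 / 0.679559 ≈ 0.761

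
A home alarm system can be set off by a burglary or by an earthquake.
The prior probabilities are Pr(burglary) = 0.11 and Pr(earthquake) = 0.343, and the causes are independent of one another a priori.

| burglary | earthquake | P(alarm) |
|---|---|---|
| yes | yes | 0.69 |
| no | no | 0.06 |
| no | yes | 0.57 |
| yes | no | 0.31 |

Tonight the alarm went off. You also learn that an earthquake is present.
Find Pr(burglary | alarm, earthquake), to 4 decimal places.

For the numerator, keep only burglary=true terms: 0.69·0.11 = 0.075900
The normalizing constant is 0.57·0.89 + 0.69·0.11 = 0.583200
Posterior = 0.075900 / 0.583200 ≈ 0.1301

Pr(burglary | alarm, earthquake) ≈ 0.1301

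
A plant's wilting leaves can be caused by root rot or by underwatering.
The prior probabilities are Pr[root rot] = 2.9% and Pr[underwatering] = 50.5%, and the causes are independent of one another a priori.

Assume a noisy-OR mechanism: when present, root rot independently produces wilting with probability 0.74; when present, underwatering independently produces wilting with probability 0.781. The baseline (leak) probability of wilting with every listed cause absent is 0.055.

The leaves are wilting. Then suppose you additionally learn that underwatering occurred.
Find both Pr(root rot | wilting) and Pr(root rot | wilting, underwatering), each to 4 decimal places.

Pr(root rot | wilting) ≈ 0.0561; Pr(root rot | wilting, underwatering) ≈ 0.0344

Under noisy-OR, P(wilting | causes) = 1 − (1−0.055)·∏(1−qᵢ) over the active causes.
For the numerator, keep only root rot=true terms: 0.010828 + 0.013857 = 0.024685
Normalizer over all consistent configurations: 0.055·0.971·0.495 + 0.793045·0.971·0.505 + 0.7543·0.029·0.495 + 0.946192·0.029·0.505 = 0.439994
Posterior = 0.024685 / 0.439994 ≈ 0.0561

With the extra evidence:
P(wilting | underwatering) = 0.793045·0.971 + 0.946192·0.029 = 0.770047 + 0.027440 = 0.797487
Of this, 0.027440 comes from 0.946192·0.029 (the root rot=true cases).
So P(root rot | wilting, underwatering) = 0.027440/0.797487 ≈ 0.0344.
The drop from 0.0561 to 0.0344 is the explaining-away (discounting) effect.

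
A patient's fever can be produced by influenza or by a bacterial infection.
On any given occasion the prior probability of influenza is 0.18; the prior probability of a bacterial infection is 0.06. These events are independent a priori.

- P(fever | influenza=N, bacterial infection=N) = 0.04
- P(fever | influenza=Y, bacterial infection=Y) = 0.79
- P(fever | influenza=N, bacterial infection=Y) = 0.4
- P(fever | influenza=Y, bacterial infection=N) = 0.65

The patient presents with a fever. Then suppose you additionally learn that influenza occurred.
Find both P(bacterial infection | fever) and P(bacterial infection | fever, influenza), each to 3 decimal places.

By total probability over the 4 (influenza, bacterial infection) configurations:
  P(fever) = 0.04×0.82×0.94 + 0.4×0.82×0.06 + 0.65×0.18×0.94 + 0.79×0.18×0.06
        = 0.030832 + 0.019680 + 0.109980 + 0.008532 = 0.169024
Configurations with bacterial infection contribute 0.028212, so
  P(bacterial infection | fever) = 0.028212 / 0.169024 ≈ 0.167

With the extra evidence:
Enumerate both values of bacterial infection and weight by the priors:
  P(fever | influenza) = 0.65×0.94 + 0.79×0.06
        = 0.611000 + 0.047400 = 0.658400
Keeping only the bacterial infection-present terms gives 0.047400, so
  P(bacterial infection | fever, influenza) = 0.047400 / 0.658400 ≈ 0.072
The drop from 0.167 to 0.072 is the explaining-away (discounting) effect.

P(bacterial infection | fever) ≈ 0.167; P(bacterial infection | fever, influenza) ≈ 0.072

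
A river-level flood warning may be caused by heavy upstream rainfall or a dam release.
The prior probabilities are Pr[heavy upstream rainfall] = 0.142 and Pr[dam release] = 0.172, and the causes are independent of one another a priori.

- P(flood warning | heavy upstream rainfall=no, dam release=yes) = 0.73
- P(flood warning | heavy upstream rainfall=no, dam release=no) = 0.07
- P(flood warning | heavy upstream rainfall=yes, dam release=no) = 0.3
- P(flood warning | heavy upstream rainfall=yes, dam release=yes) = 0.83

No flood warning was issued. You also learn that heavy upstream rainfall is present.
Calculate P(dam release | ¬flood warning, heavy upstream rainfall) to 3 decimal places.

P(dam release | ¬flood warning, heavy upstream rainfall) ≈ 0.048

Enumerate both values of dam release and weight by the priors:
  P(¬flood warning | heavy upstream rainfall) = 0.7*0.828 + 0.17*0.172
        = 0.579600 + 0.029240 = 0.608840
Configurations with dam release contribute 0.029240, so
  P(dam release | ¬flood warning, heavy upstream rainfall) = 0.029240 / 0.608840 ≈ 0.048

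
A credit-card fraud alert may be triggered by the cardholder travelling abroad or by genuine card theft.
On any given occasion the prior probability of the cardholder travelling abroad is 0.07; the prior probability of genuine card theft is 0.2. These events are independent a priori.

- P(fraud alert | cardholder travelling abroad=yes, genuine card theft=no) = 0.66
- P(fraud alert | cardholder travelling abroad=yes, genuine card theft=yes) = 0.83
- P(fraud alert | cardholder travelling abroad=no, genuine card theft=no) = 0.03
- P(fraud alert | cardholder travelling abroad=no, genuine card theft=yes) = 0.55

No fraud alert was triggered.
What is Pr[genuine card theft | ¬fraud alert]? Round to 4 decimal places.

Pr[genuine card theft | ¬fraud alert] ≈ 0.1041

Sum P(¬fraud alert|·) weighted by the priors over the 4 (cardholder travelling abroad, genuine card theft) configurations:
  P(¬fraud alert) = 0.97·0.93·0.8 + 0.45·0.93·0.2 + 0.34·0.07·0.8 + 0.17·0.07·0.2
        = 0.721680 + 0.083700 + 0.019040 + 0.002380 = 0.826800
Keeping only the genuine card theft-present terms gives 0.086080, so
  P(genuine card theft | ¬fraud alert) = 0.086080 / 0.826800 ≈ 0.1041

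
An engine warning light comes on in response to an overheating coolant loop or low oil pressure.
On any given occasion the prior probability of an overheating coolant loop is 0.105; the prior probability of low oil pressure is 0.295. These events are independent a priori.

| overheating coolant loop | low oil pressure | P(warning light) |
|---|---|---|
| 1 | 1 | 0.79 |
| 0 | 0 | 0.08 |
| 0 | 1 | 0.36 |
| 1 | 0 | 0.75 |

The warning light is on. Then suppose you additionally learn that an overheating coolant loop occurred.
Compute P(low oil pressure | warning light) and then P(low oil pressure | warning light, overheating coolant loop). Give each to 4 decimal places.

Enumerate the 4 (overheating coolant loop, low oil pressure) configurations and weight by the priors:
  P(warning light) = 0.08*0.895*0.705 + 0.36*0.895*0.295 + 0.75*0.105*0.705 + 0.79*0.105*0.295
        = 0.050478 + 0.095049 + 0.055519 + 0.024470 = 0.225516
Configurations with low oil pressure contribute 0.119519, so
  P(low oil pressure | warning light) = 0.119519 / 0.225516 ≈ 0.5300

Now condition on the additional information:
P(warning light | overheating coolant loop) = 0.75×0.705 + 0.79×0.295 = 0.528750 + 0.233050 = 0.761800
The low oil pressure-present share is 0.79×0.295 = 0.233050.
P(low oil pressure | warning light, overheating coolant loop) = 0.233050 / 0.761800 ≈ 0.3059
The drop from 0.5300 to 0.3059 is the explaining-away (discounting) effect.

P(low oil pressure | warning light) ≈ 0.5300; P(low oil pressure | warning light, overheating coolant loop) ≈ 0.3059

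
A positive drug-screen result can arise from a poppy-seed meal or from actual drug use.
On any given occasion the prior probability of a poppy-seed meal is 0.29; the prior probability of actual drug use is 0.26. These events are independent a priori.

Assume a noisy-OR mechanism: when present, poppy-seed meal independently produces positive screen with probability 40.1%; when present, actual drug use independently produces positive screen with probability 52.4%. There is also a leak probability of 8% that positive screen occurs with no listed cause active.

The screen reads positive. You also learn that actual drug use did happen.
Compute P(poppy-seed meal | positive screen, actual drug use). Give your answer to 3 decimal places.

Under noisy-OR, P(positive screen | causes) = 1 − (1−0.08)·∏(1−qᵢ) over the active causes.
Enumerate both values of poppy-seed meal and weight by the priors:
  P(positive screen | actual drug use) = 0.56208·0.71 + 0.737686·0.29
        = 0.399077 + 0.213929 = 0.613006
Keeping only the poppy-seed meal-present terms gives 0.213929, so
  P(poppy-seed meal | positive screen, actual drug use) = 0.213929 / 0.613006 ≈ 0.349

P(poppy-seed meal | positive screen, actual drug use) ≈ 0.349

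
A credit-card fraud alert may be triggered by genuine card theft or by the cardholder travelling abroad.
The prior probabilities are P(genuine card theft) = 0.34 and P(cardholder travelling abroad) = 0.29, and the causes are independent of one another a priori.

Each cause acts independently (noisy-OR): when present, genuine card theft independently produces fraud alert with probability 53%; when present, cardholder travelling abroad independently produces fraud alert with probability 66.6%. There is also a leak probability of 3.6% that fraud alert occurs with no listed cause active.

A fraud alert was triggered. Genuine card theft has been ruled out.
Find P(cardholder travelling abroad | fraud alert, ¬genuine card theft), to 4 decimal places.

Under noisy-OR, P(fraud alert | causes) = 1 − (1−0.036)·∏(1−qᵢ) over the active causes.
Sum P(fraud alert|·) weighted by the priors over both values of cardholder travelling abroad:
  P(fraud alert | ¬genuine card theft) = 0.036*0.71 + 0.678024*0.29
        = 0.025560 + 0.196627 = 0.222187
The terms with cardholder travelling abroad present sum to 0.196627, so
  P(cardholder travelling abroad | fraud alert, ¬genuine card theft) = 0.196627 / 0.222187 ≈ 0.8850

P(cardholder travelling abroad | fraud alert, ¬genuine card theft) ≈ 0.8850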